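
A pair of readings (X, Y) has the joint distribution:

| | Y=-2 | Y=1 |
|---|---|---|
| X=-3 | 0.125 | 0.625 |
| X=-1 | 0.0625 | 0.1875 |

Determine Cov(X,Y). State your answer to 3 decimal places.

-0.094

E[X] = -2.5,  E[Y] = 0.4375
E[XY] = -1.1875
Cov(X,Y) = E[XY] − E[X]E[Y] = -1.1875 − (-2.5)(0.4375) = -0.09375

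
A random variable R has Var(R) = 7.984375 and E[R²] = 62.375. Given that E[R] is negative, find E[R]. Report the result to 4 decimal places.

(E[R])² = E[R²] − Var(R) = 62.375 − 7.984375 = 54.390625
E[R] = −√54.390625 = -7.375

-7.3750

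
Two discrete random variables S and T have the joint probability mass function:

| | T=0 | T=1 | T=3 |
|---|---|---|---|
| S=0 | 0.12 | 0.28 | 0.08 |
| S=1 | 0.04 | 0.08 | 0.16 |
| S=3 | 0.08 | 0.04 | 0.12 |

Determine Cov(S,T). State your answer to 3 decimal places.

E[S] = 1,  E[T] = 1.48
E[ST] = 1.76
Cov(S,T) = E[ST] − E[S]E[T] = 1.76 − (1)(1.48) = 0.28

0.280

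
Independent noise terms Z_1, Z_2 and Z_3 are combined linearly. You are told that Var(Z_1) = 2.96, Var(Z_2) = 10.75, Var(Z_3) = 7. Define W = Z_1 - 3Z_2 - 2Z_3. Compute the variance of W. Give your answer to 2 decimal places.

By independence, Var(W) = (1)²Var(Z_1) + (-3)²Var(Z_2) + (-2)²Var(Z_3)
= (1)²·2.96 + (-3)²·10.75 + (-2)²·7 = 127.71

127.71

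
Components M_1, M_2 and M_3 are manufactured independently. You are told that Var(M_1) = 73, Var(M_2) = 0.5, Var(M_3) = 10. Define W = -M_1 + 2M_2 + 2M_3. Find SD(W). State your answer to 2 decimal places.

By independence, Var(W) = (-1)²Var(M_1) + (2)²Var(M_2) + (2)²Var(M_3)
= (-1)²·73 + (2)²·0.5 + (2)²·10 = 115
SD(W) = √115 ≈ 10.72

10.72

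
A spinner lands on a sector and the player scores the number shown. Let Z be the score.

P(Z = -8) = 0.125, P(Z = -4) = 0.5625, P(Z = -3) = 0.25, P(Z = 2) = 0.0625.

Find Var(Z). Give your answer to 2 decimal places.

4.48

E[Z] = (-8)(0.125) + (-4)(0.5625) + (-3)(0.25) + (2)(0.0625) = -3.875
E[Z²] = (-8)²(0.125) + (-4)²(0.5625) + (-3)²(0.25) + (2)²(0.0625) = 19.5
Var(Z) = E[Z²] − (E[Z])² = 19.5 − (-3.875)² = 4.484375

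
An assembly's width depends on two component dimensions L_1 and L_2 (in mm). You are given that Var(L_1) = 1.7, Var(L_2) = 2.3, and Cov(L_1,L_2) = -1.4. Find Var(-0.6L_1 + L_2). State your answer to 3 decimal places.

Var(-0.6L_1 + L_2) = (-0.6)²·Var(L_1) + (1)²·Var(L_2) + 2·(-0.6)·(1)·Cov(L_1,L_2)
= 0.36·1.7 + 1·2.3 + -1.2·-1.4 = 4.592

4.592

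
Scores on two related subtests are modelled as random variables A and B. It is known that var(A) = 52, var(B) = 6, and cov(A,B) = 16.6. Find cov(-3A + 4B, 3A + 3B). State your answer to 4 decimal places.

-346.2000

cov(-3A + 4B, 3A + 3B) = (-3)(3)var(A) + (4)(3)var(B) + [(-3)(3) + (4)(3)]cov(A,B)
= -9·52 + 12·6 + 3·16.6 = -346.2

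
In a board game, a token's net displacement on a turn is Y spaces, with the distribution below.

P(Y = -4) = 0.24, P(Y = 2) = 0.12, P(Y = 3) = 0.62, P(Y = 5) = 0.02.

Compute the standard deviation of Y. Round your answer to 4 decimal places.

E[Y] = (-4)(0.24) + (2)(0.12) + (3)(0.62) + (5)(0.02) = 1.24
E[Y²] = (-4)²(0.24) + (2)²(0.12) + (3)²(0.62) + (5)²(0.02) = 10.4
Var(Y) = E[Y²] − (E[Y])² = 10.4 − (1.24)² = 8.8624
σ(Y) = √8.8624 ≈ 2.9770

2.9770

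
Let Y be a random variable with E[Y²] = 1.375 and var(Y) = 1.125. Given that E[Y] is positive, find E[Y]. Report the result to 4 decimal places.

(E[Y])² = E[Y²] − var(Y) = 1.375 − 1.125 = 0.25
E[Y] = √0.25 = 0.5

0.5000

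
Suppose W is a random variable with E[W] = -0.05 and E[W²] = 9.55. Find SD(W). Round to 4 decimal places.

3.0899

V(W) = 9.55 − (-0.05)² = 9.5475
SD(W) = √9.5475 ≈ 3.0899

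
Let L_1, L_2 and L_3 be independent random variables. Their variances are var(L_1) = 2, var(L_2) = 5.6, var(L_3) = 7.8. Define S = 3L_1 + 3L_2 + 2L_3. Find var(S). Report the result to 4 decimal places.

99.6000

By independence, var(S) = (3)²var(L_1) + (3)²var(L_2) + (2)²var(L_3)
= (3)²·2 + (3)²·5.6 + (2)²·7.8 = 99.6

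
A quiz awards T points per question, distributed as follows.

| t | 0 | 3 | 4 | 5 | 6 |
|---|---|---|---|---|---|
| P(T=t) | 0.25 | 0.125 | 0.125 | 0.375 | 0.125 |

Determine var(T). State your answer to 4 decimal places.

4.7500

E[T] = (0)(0.25) + (3)(0.125) + (4)(0.125) + (5)(0.375) + (6)(0.125) = 3.5
E[T²] = (0)²(0.25) + (3)²(0.125) + (4)²(0.125) + (5)²(0.375) + (6)²(0.125) = 17
var(T) = E[T²] − (E[T])² = 17 − (3.5)² = 4.75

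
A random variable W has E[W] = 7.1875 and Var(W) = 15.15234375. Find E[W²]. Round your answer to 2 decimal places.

66.81

E[W²] = Var(W) + (E[W])² = 15.15234375 + (7.1875)² = 66.8125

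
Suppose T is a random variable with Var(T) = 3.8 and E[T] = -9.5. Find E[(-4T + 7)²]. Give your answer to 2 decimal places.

E[-4T + 7] = -4·-9.5 + 7 = 45
Var(-4T + 7) = (-4)²·3.8 = 60.8
E[(-4T + 7)²] = Var((-4T + 7)) + (E[(-4T + 7)])² = 60.8 + (45)² = 2085.8

2085.80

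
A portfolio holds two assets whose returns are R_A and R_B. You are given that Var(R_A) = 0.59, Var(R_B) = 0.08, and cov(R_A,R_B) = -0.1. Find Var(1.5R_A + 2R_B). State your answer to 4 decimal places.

1.0475

Var(1.5R_A + 2R_B) = (1.5)²·Var(R_A) + (2)²·Var(R_B) + 2·(1.5)·(2)·cov(R_A,R_B)
= 2.25·0.59 + 4·0.08 + 6·-0.1 = 1.0475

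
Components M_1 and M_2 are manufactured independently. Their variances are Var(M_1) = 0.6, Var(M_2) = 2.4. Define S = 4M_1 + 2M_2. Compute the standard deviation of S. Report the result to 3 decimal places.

4.382

By independence, Var(S) = (4)²Var(M_1) + (2)²Var(M_2)
= (4)²·0.6 + (2)²·2.4 = 19.2
σ(S) = √19.2 ≈ 4.382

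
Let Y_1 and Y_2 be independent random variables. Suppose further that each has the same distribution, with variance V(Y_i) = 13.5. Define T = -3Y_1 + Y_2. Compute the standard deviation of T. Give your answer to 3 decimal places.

By independence, V(T) = (-3)²V(Y_1) + (1)²V(Y_2)
= (-3)²·13.5 + (1)²·13.5 = 135
σ(T) = √135 ≈ 11.619

11.619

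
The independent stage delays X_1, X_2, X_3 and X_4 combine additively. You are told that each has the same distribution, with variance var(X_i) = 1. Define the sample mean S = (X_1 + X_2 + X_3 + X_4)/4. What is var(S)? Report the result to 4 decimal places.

By independence, var(S) = (0.25)²var(X_1) + (0.25)²var(X_2) + (0.25)²var(X_3) + (0.25)²var(X_4)
= (0.25)²·1 + (0.25)²·1 + (0.25)²·1 + (0.25)²·1 = 0.25

0.2500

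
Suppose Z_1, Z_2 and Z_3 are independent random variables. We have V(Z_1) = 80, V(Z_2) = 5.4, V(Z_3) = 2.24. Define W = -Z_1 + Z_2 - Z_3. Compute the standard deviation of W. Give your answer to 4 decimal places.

9.3616

By independence, V(W) = (-1)²V(Z_1) + (1)²V(Z_2) + (-1)²V(Z_3)
= (-1)²·80 + (1)²·5.4 + (-1)²·2.24 = 87.64
SD(W) = √87.64 ≈ 9.3616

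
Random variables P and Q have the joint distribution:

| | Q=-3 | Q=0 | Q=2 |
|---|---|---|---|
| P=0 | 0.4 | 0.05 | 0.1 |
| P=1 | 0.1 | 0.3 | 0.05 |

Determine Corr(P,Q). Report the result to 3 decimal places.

E[P] = 0.45,  E[Q] = -1.2
E[PQ] = -0.2
cov(P,Q) = E[PQ] − E[P]E[Q] = -0.2 − (0.45)(-1.2) = 0.34
Var(P) = 0.2475,  Var(Q) = 3.66
ρ = 0.34 / √(0.2475·3.66) ≈ 0.357

0.357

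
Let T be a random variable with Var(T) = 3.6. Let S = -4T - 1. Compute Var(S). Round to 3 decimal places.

57.600

Var(-4T - 1) = (-4)²·Var(T) = 16·3.6 = 57.6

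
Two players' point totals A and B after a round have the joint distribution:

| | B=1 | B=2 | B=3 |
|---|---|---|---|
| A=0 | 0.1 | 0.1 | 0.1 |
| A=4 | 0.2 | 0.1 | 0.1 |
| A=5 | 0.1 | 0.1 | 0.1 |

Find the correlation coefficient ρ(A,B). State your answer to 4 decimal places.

-0.0523

E[A] = 3.1,  E[B] = 1.9
E[AB] = 5.8
cov(A,B) = E[AB] − E[A]E[B] = 5.8 − (3.1)(1.9) = -0.09
var(A) = 4.29,  var(B) = 0.69
ρ = -0.09 / √(4.29·0.69) ≈ -0.0523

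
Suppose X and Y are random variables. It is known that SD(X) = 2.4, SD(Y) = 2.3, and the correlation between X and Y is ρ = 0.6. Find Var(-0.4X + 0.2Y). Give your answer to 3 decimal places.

0.603

Var(X) = (2.4)² = 5.76;  Var(Y) = (2.3)² = 5.29
cov(X,Y) = ρ·SD(X)·SD(Y) = 0.6·2.4·2.3 = 3.312
Var(-0.4X + 0.2Y) = (-0.4)²·Var(X) + (0.2)²·Var(Y) + 2·(-0.4)·(0.2)·cov(X,Y)
= 0.16·5.76 + 0.04·5.29 + -0.16·3.312 = 0.60328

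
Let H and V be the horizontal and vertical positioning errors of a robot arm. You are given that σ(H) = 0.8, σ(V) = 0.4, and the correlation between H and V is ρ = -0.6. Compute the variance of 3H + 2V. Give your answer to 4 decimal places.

4.0960

Var(H) = (0.8)² = 0.64;  Var(V) = (0.4)² = 0.16
Cov(H,V) = ρ·σ(H)·σ(V) = -0.6·0.8·0.4 = -0.192
Var(3H + 2V) = (3)²·Var(H) + (2)²·Var(V) + 2·(3)·(2)·Cov(H,V)
= 9·0.64 + 4·0.16 + 12·-0.192 = 4.096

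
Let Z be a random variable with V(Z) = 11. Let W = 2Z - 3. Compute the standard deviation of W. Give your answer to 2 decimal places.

6.63

V(2Z - 3) = (2)²·11 = 44
σ(W) = √44 ≈ 6.63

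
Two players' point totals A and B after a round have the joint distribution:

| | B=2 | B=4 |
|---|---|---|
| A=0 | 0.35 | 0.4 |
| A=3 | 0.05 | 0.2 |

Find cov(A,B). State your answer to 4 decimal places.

0.3000

E[A] = 0.75,  E[B] = 3.2
E[AB] = 2.7
cov(A,B) = E[AB] − E[A]E[B] = 2.7 − (0.75)(3.2) = 0.3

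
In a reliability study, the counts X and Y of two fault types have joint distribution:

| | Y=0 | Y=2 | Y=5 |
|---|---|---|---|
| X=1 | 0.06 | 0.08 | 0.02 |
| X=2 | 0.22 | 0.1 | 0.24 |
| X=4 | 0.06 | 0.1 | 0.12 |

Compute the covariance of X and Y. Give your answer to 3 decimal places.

E[X] = 2.4,  E[Y] = 2.46
E[XY] = 6.26
cov(X,Y) = E[XY] − E[X]E[Y] = 6.26 − (2.4)(2.46) = 0.356

0.356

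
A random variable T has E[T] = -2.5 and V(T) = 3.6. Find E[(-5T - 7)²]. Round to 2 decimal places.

E[-5T - 7] = -5·-2.5 − 7 = 5.5
V(-5T - 7) = (-5)²·3.6 = 90
E[(-5T - 7)²] = V((-5T - 7)) + (E[(-5T - 7)])² = 90 + (5.5)² = 120.25

120.25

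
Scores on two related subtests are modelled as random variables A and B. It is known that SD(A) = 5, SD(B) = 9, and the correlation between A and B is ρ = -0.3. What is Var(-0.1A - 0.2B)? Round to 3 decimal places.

2.950

Var(A) = (5)² = 25;  Var(B) = (9)² = 81
Cov(A,B) = ρ·SD(A)·SD(B) = -0.3·5·9 = -13.5
Var(-0.1A - 0.2B) = (-0.1)²·Var(A) + (-0.2)²·Var(B) + 2·(-0.1)·(-0.2)·Cov(A,B)
= 0.01·25 + 0.04·81 + 0.04·-13.5 = 2.95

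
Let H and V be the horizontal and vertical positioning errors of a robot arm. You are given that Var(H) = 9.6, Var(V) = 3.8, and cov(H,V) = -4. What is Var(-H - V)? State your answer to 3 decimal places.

Var(-H - V) = (-1)²·Var(H) + (-1)²·Var(V) + 2·(-1)·(-1)·cov(H,V)
= 1·9.6 + 1·3.8 + 2·-4 = 5.4

5.400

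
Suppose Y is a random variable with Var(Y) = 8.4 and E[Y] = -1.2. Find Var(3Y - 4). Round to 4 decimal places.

75.6000

Var(3Y - 4) = (3)²·Var(Y) = 9·8.4 = 75.6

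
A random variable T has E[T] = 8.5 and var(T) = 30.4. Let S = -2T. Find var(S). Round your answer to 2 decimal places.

121.60

var(-2T) = (-2)²·var(T) = 4·30.4 = 121.6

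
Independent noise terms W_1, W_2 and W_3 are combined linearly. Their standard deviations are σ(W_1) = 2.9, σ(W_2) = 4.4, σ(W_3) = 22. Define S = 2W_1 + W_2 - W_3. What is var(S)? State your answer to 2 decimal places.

537.00

var(W_1) = 8.41, var(W_2) = 19.36, var(W_3) = 484
By independence, var(S) = (2)²var(W_1) + (1)²var(W_2) + (-1)²var(W_3)
= (2)²·8.41 + (1)²·19.36 + (-1)²·484 = 537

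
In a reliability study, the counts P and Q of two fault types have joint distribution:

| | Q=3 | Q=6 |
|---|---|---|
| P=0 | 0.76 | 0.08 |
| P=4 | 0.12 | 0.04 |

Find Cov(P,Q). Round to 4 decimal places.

E[P] = 0.64,  E[Q] = 3.36
E[PQ] = 2.4
Cov(P,Q) = E[PQ] − E[P]E[Q] = 2.4 − (0.64)(3.36) = 0.2496

0.2496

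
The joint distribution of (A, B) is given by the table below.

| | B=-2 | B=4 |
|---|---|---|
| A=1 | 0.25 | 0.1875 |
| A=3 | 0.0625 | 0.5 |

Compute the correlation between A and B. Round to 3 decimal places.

E[A] = 2.125,  E[B] = 2.125
E[AB] = 5.875
cov(A,B) = E[AB] − E[A]E[B] = 5.875 − (2.125)(2.125) = 1.359375
Var(A) = 0.984375,  Var(B) = 7.734375
ρ = 1.359375 / √(0.984375·7.734375) ≈ 0.493

0.493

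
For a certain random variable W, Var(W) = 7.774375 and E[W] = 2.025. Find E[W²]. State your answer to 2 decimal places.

11.88

E[W²] = Var(W) + (E[W])² = 7.774375 + (2.025)² = 11.875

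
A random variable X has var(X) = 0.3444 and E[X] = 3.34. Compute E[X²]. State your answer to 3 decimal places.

E[X²] = var(X) + (E[X])² = 0.3444 + (3.34)² = 11.5

11.500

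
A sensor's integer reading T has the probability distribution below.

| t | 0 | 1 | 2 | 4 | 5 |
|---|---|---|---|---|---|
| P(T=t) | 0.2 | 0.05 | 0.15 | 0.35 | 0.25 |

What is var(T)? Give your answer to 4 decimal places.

3.5000

E[T] = (0)(0.2) + (1)(0.05) + (2)(0.15) + (4)(0.35) + (5)(0.25) = 3
E[T²] = (0)²(0.2) + (1)²(0.05) + (2)²(0.15) + (4)²(0.35) + (5)²(0.25) = 12.5
var(T) = E[T²] − (E[T])² = 12.5 − (3)² = 3.5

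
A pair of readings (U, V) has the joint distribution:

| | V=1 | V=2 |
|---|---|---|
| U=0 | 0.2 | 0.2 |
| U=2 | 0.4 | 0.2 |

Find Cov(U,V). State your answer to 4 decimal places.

E[U] = 1.2,  E[V] = 1.4
E[UV] = 1.6
Cov(U,V) = E[UV] − E[U]E[V] = 1.6 − (1.2)(1.4) = -0.08

-0.0800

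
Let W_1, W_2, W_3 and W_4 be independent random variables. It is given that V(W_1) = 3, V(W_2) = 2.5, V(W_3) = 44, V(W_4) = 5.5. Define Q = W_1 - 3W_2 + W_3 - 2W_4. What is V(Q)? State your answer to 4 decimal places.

91.5000

By independence, V(Q) = (1)²V(W_1) + (-3)²V(W_2) + (1)²V(W_3) + (-2)²V(W_4)
= (1)²·3 + (-3)²·2.5 + (1)²·44 + (-2)²·5.5 = 91.5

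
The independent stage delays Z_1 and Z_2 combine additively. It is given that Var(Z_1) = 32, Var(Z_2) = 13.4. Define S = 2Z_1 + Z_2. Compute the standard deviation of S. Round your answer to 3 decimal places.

By independence, Var(S) = (2)²Var(Z_1) + (1)²Var(Z_2)
= (2)²·32 + (1)²·13.4 = 141.4
SD(S) = √141.4 ≈ 11.891

11.891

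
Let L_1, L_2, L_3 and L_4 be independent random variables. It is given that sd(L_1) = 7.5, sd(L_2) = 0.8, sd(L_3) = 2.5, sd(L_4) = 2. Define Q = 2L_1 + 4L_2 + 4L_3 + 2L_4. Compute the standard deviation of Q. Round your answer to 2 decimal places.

18.74

var(L_1) = 56.25, var(L_2) = 0.64, var(L_3) = 6.25, var(L_4) = 4
By independence, var(Q) = (2)²var(L_1) + (4)²var(L_2) + (4)²var(L_3) + (2)²var(L_4)
= (2)²·56.25 + (4)²·0.64 + (4)²·6.25 + (2)²·4 = 351.24
sd(Q) = √351.24 ≈ 18.74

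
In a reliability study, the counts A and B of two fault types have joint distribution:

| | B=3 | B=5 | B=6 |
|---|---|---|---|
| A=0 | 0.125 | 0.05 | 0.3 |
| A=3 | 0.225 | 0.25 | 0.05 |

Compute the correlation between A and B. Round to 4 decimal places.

E[A] = 1.575,  E[B] = 4.65
E[AB] = 6.675
cov(A,B) = E[AB] − E[A]E[B] = 6.675 − (1.575)(4.65) = -0.64875
Var(A) = 2.244375,  Var(B) = 1.6275
ρ = -0.64875 / √(2.244375·1.6275) ≈ -0.3394

-0.3394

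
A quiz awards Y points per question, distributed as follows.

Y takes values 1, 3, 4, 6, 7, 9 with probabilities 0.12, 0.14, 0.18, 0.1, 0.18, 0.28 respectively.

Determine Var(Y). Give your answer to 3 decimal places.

E[Y] = (1)(0.12) + (3)(0.14) + (4)(0.18) + (6)(0.1) + (7)(0.18) + (9)(0.28) = 5.64
E[Y²] = (1)²(0.12) + (3)²(0.14) + (4)²(0.18) + (6)²(0.1) + (7)²(0.18) + (9)²(0.28) = 39.36
Var(Y) = E[Y²] − (E[Y])² = 39.36 − (5.64)² = 7.5504

7.550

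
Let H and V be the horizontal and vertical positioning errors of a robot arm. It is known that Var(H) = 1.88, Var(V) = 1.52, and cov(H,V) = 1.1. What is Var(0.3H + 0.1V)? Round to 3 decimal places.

0.250

Var(0.3H + 0.1V) = (0.3)²·Var(H) + (0.1)²·Var(V) + 2·(0.3)·(0.1)·cov(H,V)
= 0.09·1.88 + 0.01·1.52 + 0.06·1.1 = 0.2504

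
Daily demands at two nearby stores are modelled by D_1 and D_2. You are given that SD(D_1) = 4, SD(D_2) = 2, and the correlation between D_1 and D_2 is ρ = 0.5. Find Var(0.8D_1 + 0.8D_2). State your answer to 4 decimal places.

17.9200

Var(D_1) = (4)² = 16;  Var(D_2) = (2)² = 4
cov(D_1,D_2) = ρ·SD(D_1)·SD(D_2) = 0.5·4·2 = 4
Var(0.8D_1 + 0.8D_2) = (0.8)²·Var(D_1) + (0.8)²·Var(D_2) + 2·(0.8)·(0.8)·cov(D_1,D_2)
= 0.64·16 + 0.64·4 + 1.28·4 = 17.92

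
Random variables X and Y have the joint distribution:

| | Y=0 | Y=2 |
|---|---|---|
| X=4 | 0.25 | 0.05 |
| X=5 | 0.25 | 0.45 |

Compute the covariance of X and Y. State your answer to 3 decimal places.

E[X] = 4.7,  E[Y] = 1
E[XY] = 4.9
Cov(X,Y) = E[XY] − E[X]E[Y] = 4.9 − (4.7)(1) = 0.2

0.200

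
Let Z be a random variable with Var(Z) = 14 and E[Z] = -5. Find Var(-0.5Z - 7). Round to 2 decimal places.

Var(-0.5Z - 7) = (-0.5)²·Var(Z) = 0.25·14 = 3.5

3.50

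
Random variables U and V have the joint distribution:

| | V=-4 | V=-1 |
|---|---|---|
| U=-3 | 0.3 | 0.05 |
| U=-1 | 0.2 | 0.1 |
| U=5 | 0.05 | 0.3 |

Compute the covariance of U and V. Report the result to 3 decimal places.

3.210

E[U] = 0.4,  E[V] = -2.65
E[UV] = 2.15
Cov(U,V) = E[UV] − E[U]E[V] = 2.15 − (0.4)(-2.65) = 3.21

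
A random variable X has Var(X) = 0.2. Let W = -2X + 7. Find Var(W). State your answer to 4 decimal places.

0.8000

Var(-2X + 7) = (-2)²·Var(X) = 4·0.2 = 0.8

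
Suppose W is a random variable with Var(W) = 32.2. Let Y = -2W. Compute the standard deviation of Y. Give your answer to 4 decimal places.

11.3490

Var(-2W) = (-2)²·32.2 = 128.8
sd(Y) = √128.8 ≈ 11.3490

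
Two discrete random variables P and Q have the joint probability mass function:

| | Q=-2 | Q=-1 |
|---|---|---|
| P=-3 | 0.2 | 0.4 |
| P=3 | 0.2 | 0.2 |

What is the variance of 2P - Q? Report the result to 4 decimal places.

35.7600

E[P] = -0.6,  E[Q] = -1.4,  E[PQ] = 0.6
var(P) = 9 − (-0.6)² = 8.64;  var(Q) = 2.2 − (-1.4)² = 0.24
Cov(P,Q) = 0.6 − (-0.6)(-1.4) = -0.24
var(2P - Q) = (2)²·8.64 + (-1)²·0.24 + 2·(2)·(-1)·-0.24 = 35.76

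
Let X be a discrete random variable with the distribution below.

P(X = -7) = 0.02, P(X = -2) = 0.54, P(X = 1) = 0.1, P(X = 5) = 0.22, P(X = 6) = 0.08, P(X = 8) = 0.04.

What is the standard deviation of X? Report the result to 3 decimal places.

E[X] = (-7)(0.02) + (-2)(0.54) + (1)(0.1) + (5)(0.22) + (6)(0.08) + (8)(0.04) = 0.78
E[X²] = (-7)²(0.02) + (-2)²(0.54) + (1)²(0.1) + (5)²(0.22) + (6)²(0.08) + (8)²(0.04) = 14.18
Var(X) = E[X²] − (E[X])² = 14.18 − (0.78)² = 13.5716
σ(X) = √13.5716 ≈ 3.684

3.684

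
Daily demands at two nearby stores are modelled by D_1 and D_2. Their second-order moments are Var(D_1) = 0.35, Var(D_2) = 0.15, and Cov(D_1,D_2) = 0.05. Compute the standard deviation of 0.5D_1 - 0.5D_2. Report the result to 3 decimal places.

0.316

Var(0.5D_1 - 0.5D_2) = (0.5)²·Var(D_1) + (-0.5)²·Var(D_2) + 2·(0.5)·(-0.5)·Cov(D_1,D_2)
= 0.25·0.35 + 0.25·0.15 + -0.5·0.05 = 0.1
SD(0.5D_1 - 0.5D_2) = √0.1 ≈ 0.316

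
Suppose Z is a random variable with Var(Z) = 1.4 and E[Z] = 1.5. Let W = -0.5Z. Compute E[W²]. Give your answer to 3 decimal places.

E[-0.5Z] = -0.5·1.5 = -0.75
Var(-0.5Z) = (-0.5)²·1.4 = 0.35
E[W²] = Var(W) + (E[W])² = 0.35 + (-0.75)² = 0.9125

0.913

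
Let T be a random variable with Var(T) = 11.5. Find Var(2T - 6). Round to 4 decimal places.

Var(2T - 6) = (2)²·Var(T) = 4·11.5 = 46

46.0000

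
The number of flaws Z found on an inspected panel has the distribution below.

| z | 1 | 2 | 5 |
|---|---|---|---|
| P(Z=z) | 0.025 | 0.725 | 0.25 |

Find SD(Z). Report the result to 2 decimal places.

E[Z] = (1)(0.025) + (2)(0.725) + (5)(0.25) = 2.725
E[Z²] = (1)²(0.025) + (2)²(0.725) + (5)²(0.25) = 9.175
Var(Z) = E[Z²] − (E[Z])² = 9.175 − (2.725)² = 1.749375
SD(Z) = √1.749375 ≈ 1.32

1.32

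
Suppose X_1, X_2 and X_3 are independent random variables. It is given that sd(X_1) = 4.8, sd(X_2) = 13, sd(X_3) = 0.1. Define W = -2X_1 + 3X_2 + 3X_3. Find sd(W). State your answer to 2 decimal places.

V(X_1) = 23.04, V(X_2) = 169, V(X_3) = 0.01
By independence, V(W) = (-2)²V(X_1) + (3)²V(X_2) + (3)²V(X_3)
= (-2)²·23.04 + (3)²·169 + (3)²·0.01 = 1613.25
sd(W) = √1613.25 ≈ 40.17

40.17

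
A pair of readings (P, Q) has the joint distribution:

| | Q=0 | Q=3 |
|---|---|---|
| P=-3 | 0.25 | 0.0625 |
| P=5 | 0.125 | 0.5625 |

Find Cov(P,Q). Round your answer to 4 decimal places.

E[P] = 2.5,  E[Q] = 1.875
E[PQ] = 7.875
Cov(P,Q) = E[PQ] − E[P]E[Q] = 7.875 − (2.5)(1.875) = 3.1875

3.1875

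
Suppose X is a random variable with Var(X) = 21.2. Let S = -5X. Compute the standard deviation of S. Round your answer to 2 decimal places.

Var(-5X) = (-5)²·21.2 = 530
σ(S) = √530 ≈ 23.02

23.02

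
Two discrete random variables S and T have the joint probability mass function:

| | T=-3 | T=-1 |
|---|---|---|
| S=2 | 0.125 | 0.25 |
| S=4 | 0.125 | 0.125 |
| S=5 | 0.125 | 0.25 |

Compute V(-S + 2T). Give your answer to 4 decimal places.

E[S] = 3.625,  E[T] = -1.75,  E[ST] = -6.375
V(S) = 14.875 − (3.625)² = 1.734375;  V(T) = 4 − (-1.75)² = 0.9375
Cov(S,T) = -6.375 − (3.625)(-1.75) = -0.03125
V(-S + 2T) = (-1)²·1.734375 + (2)²·0.9375 + 2·(-1)·(2)·-0.03125 = 5.609375

5.6094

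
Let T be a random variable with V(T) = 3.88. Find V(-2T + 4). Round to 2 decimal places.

V(-2T + 4) = (-2)²·V(T) = 4·3.88 = 15.52

15.52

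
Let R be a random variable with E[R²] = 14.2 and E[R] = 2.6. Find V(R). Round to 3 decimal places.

V(R) = 14.2 − (2.6)² = 7.44

7.440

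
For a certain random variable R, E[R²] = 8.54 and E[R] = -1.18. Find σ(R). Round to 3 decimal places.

var(R) = 8.54 − (-1.18)² = 7.1476
σ(R) = √7.1476 ≈ 2.673

2.673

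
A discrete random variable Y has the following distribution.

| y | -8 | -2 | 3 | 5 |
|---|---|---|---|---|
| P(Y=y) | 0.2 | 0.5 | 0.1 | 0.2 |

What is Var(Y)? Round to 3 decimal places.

E[Y] = (-8)(0.2) + (-2)(0.5) + (3)(0.1) + (5)(0.2) = -1.3
E[Y²] = (-8)²(0.2) + (-2)²(0.5) + (3)²(0.1) + (5)²(0.2) = 20.7
Var(Y) = E[Y²] − (E[Y])² = 20.7 − (-1.3)² = 19.01

19.010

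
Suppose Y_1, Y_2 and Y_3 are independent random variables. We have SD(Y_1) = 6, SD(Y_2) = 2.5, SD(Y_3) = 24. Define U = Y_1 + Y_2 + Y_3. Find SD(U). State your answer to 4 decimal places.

24.8646

V(Y_1) = 36, V(Y_2) = 6.25, V(Y_3) = 576
By independence, V(U) = (1)²V(Y_1) + (1)²V(Y_2) + (1)²V(Y_3)
= (1)²·36 + (1)²·6.25 + (1)²·576 = 618.25
SD(U) = √618.25 ≈ 24.8646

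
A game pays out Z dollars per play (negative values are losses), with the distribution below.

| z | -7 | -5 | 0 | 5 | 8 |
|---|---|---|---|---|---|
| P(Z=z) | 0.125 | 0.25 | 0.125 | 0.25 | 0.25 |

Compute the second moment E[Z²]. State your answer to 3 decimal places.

34.625

E[Z²] = (-7)²(0.125) + (-5)²(0.25) + (0)²(0.125) + (5)²(0.25) + (8)²(0.25) = 34.625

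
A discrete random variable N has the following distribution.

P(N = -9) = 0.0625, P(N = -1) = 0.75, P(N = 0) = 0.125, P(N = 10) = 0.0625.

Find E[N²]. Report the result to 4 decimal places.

E[N²] = (-9)²(0.0625) + (-1)²(0.75) + (0)²(0.125) + (10)²(0.0625) = 12.0625

12.0625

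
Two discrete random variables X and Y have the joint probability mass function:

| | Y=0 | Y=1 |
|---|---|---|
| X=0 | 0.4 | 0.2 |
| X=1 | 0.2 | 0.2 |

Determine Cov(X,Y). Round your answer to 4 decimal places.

E[X] = 0.4,  E[Y] = 0.4
E[XY] = 0.2
Cov(X,Y) = E[XY] − E[X]E[Y] = 0.2 − (0.4)(0.4) = 0.04

0.0400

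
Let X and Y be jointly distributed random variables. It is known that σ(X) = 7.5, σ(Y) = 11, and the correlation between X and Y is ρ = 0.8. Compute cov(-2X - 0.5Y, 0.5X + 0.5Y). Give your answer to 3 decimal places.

var(X) = (7.5)² = 56.25;  var(Y) = (11)² = 121
cov(X,Y) = ρ·σ(X)·σ(Y) = 0.8·7.5·11 = 66
cov(-2X - 0.5Y, 0.5X + 0.5Y) = (-2)(0.5)var(X) + (-0.5)(0.5)var(Y) + [(-2)(0.5) + (-0.5)(0.5)]cov(X,Y)
= -1·56.25 + -0.25·121 + -1.25·66 = -169

-169.000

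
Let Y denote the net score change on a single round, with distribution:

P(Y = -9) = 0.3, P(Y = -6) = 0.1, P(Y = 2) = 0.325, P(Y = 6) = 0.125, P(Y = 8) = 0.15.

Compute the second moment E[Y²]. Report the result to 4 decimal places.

43.3000

E[Y²] = (-9)²(0.3) + (-6)²(0.1) + (2)²(0.325) + (6)²(0.125) + (8)²(0.15) = 43.3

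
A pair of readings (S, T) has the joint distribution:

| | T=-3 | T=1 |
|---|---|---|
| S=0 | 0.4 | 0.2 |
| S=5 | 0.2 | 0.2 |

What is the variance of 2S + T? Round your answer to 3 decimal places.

31.040

E[S] = 2,  E[T] = -1.4,  E[ST] = -2
V(S) = 10 − (2)² = 6;  V(T) = 5.8 − (-1.4)² = 3.84
Cov(S,T) = -2 − (2)(-1.4) = 0.8
V(2S + T) = (2)²·6 + (1)²·3.84 + 2·(2)·(1)·0.8 = 31.04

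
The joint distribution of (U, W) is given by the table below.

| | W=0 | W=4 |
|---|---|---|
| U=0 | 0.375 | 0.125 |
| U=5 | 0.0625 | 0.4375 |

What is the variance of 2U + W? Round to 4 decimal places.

41.4375

E[U] = 2.5,  E[W] = 2.25,  E[UW] = 8.75
V(U) = 12.5 − (2.5)² = 6.25;  V(W) = 9 − (2.25)² = 3.9375
Cov(U,W) = 8.75 − (2.5)(2.25) = 3.125
V(2U + W) = (2)²·6.25 + (1)²·3.9375 + 2·(2)·(1)·3.125 = 41.4375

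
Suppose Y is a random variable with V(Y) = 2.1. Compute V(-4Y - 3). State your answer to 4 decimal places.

V(-4Y - 3) = (-4)²·V(Y) = 16·2.1 = 33.6

33.6000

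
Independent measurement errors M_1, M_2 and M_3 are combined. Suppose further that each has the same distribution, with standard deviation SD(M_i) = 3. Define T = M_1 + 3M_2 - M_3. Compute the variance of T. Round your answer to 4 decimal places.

Var(M_i) = (3)² = 9
By independence, Var(T) = (1)²Var(M_1) + (3)²Var(M_2) + (-1)²Var(M_3)
= (1)²·9 + (3)²·9 + (-1)²·9 = 99

99.0000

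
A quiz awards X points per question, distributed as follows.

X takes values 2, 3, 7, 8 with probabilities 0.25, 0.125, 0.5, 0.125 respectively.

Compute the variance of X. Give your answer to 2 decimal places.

5.73

E[X] = (2)(0.25) + (3)(0.125) + (7)(0.5) + (8)(0.125) = 5.375
E[X²] = (2)²(0.25) + (3)²(0.125) + (7)²(0.5) + (8)²(0.125) = 34.625
Var(X) = E[X²] − (E[X])² = 34.625 − (5.375)² = 5.734375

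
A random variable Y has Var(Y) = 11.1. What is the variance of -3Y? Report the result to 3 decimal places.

Var(-3Y) = (-3)²·Var(Y) = 9·11.1 = 99.9

99.900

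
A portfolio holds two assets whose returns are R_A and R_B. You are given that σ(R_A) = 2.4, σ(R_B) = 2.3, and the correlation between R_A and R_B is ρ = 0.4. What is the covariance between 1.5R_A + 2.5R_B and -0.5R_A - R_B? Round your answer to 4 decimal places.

var(R_A) = (2.4)² = 5.76;  var(R_B) = (2.3)² = 5.29
Cov(R_A,R_B) = ρ·σ(R_A)·σ(R_B) = 0.4·2.4·2.3 = 2.208
Cov(1.5R_A + 2.5R_B, -0.5R_A - R_B) = (1.5)(-0.5)var(R_A) + (2.5)(-1)var(R_B) + [(1.5)(-1) + (2.5)(-0.5)]Cov(R_A,R_B)
= -0.75·5.76 + -2.5·5.29 + -2.75·2.208 = -23.617

-23.6170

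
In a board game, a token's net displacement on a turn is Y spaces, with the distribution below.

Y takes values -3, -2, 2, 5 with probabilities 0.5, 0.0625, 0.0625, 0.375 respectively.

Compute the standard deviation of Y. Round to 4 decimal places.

E[Y] = (-3)(0.5) + (-2)(0.0625) + (2)(0.0625) + (5)(0.375) = 0.375
E[Y²] = (-3)²(0.5) + (-2)²(0.0625) + (2)²(0.0625) + (5)²(0.375) = 14.375
V(Y) = E[Y²] − (E[Y])² = 14.375 − (0.375)² = 14.234375
SD(Y) = √14.234375 ≈ 3.7728

3.7728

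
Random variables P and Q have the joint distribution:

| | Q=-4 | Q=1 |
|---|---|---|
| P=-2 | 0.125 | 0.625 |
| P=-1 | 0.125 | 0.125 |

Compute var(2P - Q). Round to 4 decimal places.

E[P] = -1.75,  E[Q] = -0.25,  E[PQ] = 0.125
var(P) = 3.25 − (-1.75)² = 0.1875;  var(Q) = 4.75 − (-0.25)² = 4.6875
Cov(P,Q) = 0.125 − (-1.75)(-0.25) = -0.3125
var(2P - Q) = (2)²·0.1875 + (-1)²·4.6875 + 2·(2)·(-1)·-0.3125 = 6.6875

6.6875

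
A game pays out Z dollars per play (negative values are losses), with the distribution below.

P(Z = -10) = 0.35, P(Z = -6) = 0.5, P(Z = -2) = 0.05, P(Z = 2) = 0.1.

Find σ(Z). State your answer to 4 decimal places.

E[Z] = (-10)(0.35) + (-6)(0.5) + (-2)(0.05) + (2)(0.1) = -6.4
E[Z²] = (-10)²(0.35) + (-6)²(0.5) + (-2)²(0.05) + (2)²(0.1) = 53.6
Var(Z) = E[Z²] − (E[Z])² = 53.6 − (-6.4)² = 12.64
σ(Z) = √12.64 ≈ 3.5553

3.5553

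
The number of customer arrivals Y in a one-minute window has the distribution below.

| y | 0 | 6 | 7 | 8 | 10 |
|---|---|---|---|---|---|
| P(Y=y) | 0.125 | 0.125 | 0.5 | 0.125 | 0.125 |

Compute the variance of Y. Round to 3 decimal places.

E[Y] = (0)(0.125) + (6)(0.125) + (7)(0.5) + (8)(0.125) + (10)(0.125) = 6.5
E[Y²] = (0)²(0.125) + (6)²(0.125) + (7)²(0.5) + (8)²(0.125) + (10)²(0.125) = 49.5
V(Y) = E[Y²] − (E[Y])² = 49.5 − (6.5)² = 7.25

7.250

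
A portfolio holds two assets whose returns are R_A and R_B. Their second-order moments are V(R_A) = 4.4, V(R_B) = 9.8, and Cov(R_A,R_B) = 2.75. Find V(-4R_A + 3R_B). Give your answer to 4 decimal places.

V(-4R_A + 3R_B) = (-4)²·V(R_A) + (3)²·V(R_B) + 2·(-4)·(3)·Cov(R_A,R_B)
= 16·4.4 + 9·9.8 + -24·2.75 = 92.6

92.6000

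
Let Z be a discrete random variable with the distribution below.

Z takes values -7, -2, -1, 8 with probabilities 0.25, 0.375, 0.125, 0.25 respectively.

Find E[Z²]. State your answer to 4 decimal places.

E[Z²] = (-7)²(0.25) + (-2)²(0.375) + (-1)²(0.125) + (8)²(0.25) = 29.875

29.8750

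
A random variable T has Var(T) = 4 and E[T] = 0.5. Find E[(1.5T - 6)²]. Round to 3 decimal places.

36.563

E[1.5T - 6] = 1.5·0.5 − 6 = -5.25
Var(1.5T - 6) = (1.5)²·4 = 9
E[(1.5T - 6)²] = Var((1.5T - 6)) + (E[(1.5T - 6)])² = 9 + (-5.25)² = 36.5625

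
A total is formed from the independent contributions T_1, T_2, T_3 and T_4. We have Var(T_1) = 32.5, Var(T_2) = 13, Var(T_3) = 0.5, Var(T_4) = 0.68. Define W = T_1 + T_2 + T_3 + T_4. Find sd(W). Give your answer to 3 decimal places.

6.832

By independence, Var(W) = (1)²Var(T_1) + (1)²Var(T_2) + (1)²Var(T_3) + (1)²Var(T_4)
= (1)²·32.5 + (1)²·13 + (1)²·0.5 + (1)²·0.68 = 46.68
sd(W) = √46.68 ≈ 6.832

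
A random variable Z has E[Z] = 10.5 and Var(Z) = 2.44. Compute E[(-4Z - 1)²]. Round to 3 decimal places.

1888.040

E[-4Z - 1] = -4·10.5 − 1 = -43
Var(-4Z - 1) = (-4)²·2.44 = 39.04
E[(-4Z - 1)²] = Var((-4Z - 1)) + (E[(-4Z - 1)])² = 39.04 + (-43)² = 1888.04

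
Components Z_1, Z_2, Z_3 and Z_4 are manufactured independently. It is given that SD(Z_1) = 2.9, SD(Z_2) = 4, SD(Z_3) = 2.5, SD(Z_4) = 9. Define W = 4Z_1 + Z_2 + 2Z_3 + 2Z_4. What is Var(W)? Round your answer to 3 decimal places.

499.560

Var(Z_1) = 8.41, Var(Z_2) = 16, Var(Z_3) = 6.25, Var(Z_4) = 81
By independence, Var(W) = (4)²Var(Z_1) + (1)²Var(Z_2) + (2)²Var(Z_3) + (2)²Var(Z_4)
= (4)²·8.41 + (1)²·16 + (2)²·6.25 + (2)²·81 = 499.56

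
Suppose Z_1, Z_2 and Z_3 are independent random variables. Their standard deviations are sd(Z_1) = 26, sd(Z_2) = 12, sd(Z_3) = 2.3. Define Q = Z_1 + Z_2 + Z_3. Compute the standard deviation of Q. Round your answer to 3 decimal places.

Var(Z_1) = 676, Var(Z_2) = 144, Var(Z_3) = 5.29
By independence, Var(Q) = (1)²Var(Z_1) + (1)²Var(Z_2) + (1)²Var(Z_3)
= (1)²·676 + (1)²·144 + (1)²·5.29 = 825.29
sd(Q) = √825.29 ≈ 28.728

28.728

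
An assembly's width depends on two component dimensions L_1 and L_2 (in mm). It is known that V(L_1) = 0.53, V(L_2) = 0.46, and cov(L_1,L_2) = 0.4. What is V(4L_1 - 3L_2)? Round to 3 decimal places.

V(4L_1 - 3L_2) = (4)²·V(L_1) + (-3)²·V(L_2) + 2·(4)·(-3)·cov(L_1,L_2)
= 16·0.53 + 9·0.46 + -24·0.4 = 3.02

3.020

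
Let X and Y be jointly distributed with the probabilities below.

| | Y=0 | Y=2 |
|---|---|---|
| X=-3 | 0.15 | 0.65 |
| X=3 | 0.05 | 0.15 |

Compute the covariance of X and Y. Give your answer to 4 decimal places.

-0.1200

E[X] = -1.8,  E[Y] = 1.6
E[XY] = -3
Cov(X,Y) = E[XY] − E[X]E[Y] = -3 − (-1.8)(1.6) = -0.12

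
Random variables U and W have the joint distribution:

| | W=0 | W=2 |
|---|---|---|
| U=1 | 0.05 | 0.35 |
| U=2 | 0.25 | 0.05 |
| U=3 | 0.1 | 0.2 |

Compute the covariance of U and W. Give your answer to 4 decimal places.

E[U] = 1.9,  E[W] = 1.2
E[UW] = 2.1
Cov(U,W) = E[UW] − E[U]E[W] = 2.1 − (1.9)(1.2) = -0.18

-0.1800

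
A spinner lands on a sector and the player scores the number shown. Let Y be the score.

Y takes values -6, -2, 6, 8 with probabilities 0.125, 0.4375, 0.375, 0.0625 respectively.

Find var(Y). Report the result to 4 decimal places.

22.4844

E[Y] = (-6)(0.125) + (-2)(0.4375) + (6)(0.375) + (8)(0.0625) = 1.125
E[Y²] = (-6)²(0.125) + (-2)²(0.4375) + (6)²(0.375) + (8)²(0.0625) = 23.75
var(Y) = E[Y²] − (E[Y])² = 23.75 − (1.125)² = 22.484375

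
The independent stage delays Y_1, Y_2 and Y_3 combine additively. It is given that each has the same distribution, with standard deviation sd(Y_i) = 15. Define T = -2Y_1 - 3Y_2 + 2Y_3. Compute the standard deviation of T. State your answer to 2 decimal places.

Var(Y_i) = (15)² = 225
By independence, Var(T) = (-2)²Var(Y_1) + (-3)²Var(Y_2) + (2)²Var(Y_3)
= (-2)²·225 + (-3)²·225 + (2)²·225 = 3825
sd(T) = √3825 ≈ 61.85

61.85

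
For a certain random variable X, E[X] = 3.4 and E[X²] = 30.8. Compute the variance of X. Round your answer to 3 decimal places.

V(X) = 30.8 − (3.4)² = 19.24

19.240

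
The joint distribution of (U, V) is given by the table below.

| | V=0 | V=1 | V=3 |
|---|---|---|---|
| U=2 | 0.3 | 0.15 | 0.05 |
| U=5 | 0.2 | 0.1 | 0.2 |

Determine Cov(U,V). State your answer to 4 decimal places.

0.6000

E[U] = 3.5,  E[V] = 1
E[UV] = 4.1
Cov(U,V) = E[UV] − E[U]E[V] = 4.1 − (3.5)(1) = 0.6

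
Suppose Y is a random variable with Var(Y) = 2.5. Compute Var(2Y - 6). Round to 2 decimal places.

10.00

Var(2Y - 6) = (2)²·Var(Y) = 4·2.5 = 10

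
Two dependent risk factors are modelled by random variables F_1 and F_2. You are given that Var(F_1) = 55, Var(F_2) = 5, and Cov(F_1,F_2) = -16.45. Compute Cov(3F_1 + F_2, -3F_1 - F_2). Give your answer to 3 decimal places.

-401.300

Cov(3F_1 + F_2, -3F_1 - F_2) = (3)(-3)Var(F_1) + (1)(-1)Var(F_2) + [(3)(-1) + (1)(-3)]Cov(F_1,F_2)
= -9·55 + -1·5 + -6·-16.45 = -401.3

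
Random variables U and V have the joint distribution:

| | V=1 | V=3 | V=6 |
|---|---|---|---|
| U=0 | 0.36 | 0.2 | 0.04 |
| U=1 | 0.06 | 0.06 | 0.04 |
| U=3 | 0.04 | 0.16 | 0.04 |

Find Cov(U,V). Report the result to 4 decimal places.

0.6128

E[U] = 0.88,  E[V] = 2.44
E[UV] = 2.76
Cov(U,V) = E[UV] − E[U]E[V] = 2.76 − (0.88)(2.44) = 0.6128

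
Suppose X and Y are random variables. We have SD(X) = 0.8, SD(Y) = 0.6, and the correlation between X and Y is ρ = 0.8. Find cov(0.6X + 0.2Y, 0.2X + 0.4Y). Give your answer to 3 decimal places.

var(X) = (0.8)² = 0.64;  var(Y) = (0.6)² = 0.36
cov(X,Y) = ρ·SD(X)·SD(Y) = 0.8·0.8·0.6 = 0.384
cov(0.6X + 0.2Y, 0.2X + 0.4Y) = (0.6)(0.2)var(X) + (0.2)(0.4)var(Y) + [(0.6)(0.4) + (0.2)(0.2)]cov(X,Y)
= 0.12·0.64 + 0.08·0.36 + 0.28·0.384 = 0.21312

0.213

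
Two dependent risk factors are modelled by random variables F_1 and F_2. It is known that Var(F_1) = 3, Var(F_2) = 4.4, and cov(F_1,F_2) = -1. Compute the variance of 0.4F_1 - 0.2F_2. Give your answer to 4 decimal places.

0.8160

Var(0.4F_1 - 0.2F_2) = (0.4)²·Var(F_1) + (-0.2)²·Var(F_2) + 2·(0.4)·(-0.2)·cov(F_1,F_2)
= 0.16·3 + 0.04·4.4 + -0.16·-1 = 0.816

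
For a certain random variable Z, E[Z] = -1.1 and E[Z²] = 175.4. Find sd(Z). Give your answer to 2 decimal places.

13.20

V(Z) = 175.4 − (-1.1)² = 174.19
sd(Z) = √174.19 ≈ 13.20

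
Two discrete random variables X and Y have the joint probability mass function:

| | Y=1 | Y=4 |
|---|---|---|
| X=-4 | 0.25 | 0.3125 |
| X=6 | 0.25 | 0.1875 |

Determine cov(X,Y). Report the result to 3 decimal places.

E[X] = 0.375,  E[Y] = 2.5
E[XY] = 0
cov(X,Y) = E[XY] − E[X]E[Y] = 0 − (0.375)(2.5) = -0.9375

-0.938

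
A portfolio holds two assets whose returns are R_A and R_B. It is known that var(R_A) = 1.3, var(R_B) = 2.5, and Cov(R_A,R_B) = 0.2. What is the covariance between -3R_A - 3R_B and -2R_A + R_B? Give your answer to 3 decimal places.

0.900

Cov(-3R_A - 3R_B, -2R_A + R_B) = (-3)(-2)var(R_A) + (-3)(1)var(R_B) + [(-3)(1) + (-3)(-2)]Cov(R_A,R_B)
= 6·1.3 + -3·2.5 + 3·0.2 = 0.9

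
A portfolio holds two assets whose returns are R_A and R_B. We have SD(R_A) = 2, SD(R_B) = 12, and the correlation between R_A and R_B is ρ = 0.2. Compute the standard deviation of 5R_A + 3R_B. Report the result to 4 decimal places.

var(R_A) = (2)² = 4;  var(R_B) = (12)² = 144
Cov(R_A,R_B) = ρ·SD(R_A)·SD(R_B) = 0.2·2·12 = 4.8
var(5R_A + 3R_B) = (5)²·var(R_A) + (3)²·var(R_B) + 2·(5)·(3)·Cov(R_A,R_B)
= 25·4 + 9·144 + 30·4.8 = 1540
SD(5R_A + 3R_B) = √1540 ≈ 39.2428

39.2428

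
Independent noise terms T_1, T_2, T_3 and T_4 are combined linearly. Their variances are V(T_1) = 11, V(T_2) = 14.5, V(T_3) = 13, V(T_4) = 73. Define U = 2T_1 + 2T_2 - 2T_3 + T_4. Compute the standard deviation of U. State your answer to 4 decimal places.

By independence, V(U) = (2)²V(T_1) + (2)²V(T_2) + (-2)²V(T_3) + (1)²V(T_4)
= (2)²·11 + (2)²·14.5 + (-2)²·13 + (1)²·73 = 227
SD(U) = √227 ≈ 15.0665

15.0665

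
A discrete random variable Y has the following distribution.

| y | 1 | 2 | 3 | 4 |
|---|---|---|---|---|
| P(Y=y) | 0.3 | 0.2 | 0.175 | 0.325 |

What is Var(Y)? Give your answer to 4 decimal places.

1.4994

E[Y] = (1)(0.3) + (2)(0.2) + (3)(0.175) + (4)(0.325) = 2.525
E[Y²] = (1)²(0.3) + (2)²(0.2) + (3)²(0.175) + (4)²(0.325) = 7.875
Var(Y) = E[Y²] − (E[Y])² = 7.875 − (2.525)² = 1.499375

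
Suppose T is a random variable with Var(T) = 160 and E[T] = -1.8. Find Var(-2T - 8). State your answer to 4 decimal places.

640.0000

Var(-2T - 8) = (-2)²·Var(T) = 4·160 = 640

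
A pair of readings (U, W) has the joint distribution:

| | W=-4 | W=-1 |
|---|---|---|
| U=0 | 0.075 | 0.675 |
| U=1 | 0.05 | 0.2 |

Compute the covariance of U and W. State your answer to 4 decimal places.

E[U] = 0.25,  E[W] = -1.375
E[UW] = -0.4
cov(U,W) = E[UW] − E[U]E[W] = -0.4 − (0.25)(-1.375) = -0.05625

-0.0563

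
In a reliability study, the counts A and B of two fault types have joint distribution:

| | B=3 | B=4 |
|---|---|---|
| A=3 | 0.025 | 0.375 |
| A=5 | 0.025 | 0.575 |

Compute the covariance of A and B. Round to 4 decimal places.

E[A] = 4.2,  E[B] = 3.95
E[AB] = 16.6
Cov(A,B) = E[AB] − E[A]E[B] = 16.6 − (4.2)(3.95) = 0.01

0.0100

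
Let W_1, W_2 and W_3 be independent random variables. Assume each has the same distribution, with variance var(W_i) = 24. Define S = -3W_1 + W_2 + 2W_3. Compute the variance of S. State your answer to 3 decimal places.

336.000

By independence, var(S) = (-3)²var(W_1) + (1)²var(W_2) + (2)²var(W_3)
= (-3)²·24 + (1)²·24 + (2)²·24 = 336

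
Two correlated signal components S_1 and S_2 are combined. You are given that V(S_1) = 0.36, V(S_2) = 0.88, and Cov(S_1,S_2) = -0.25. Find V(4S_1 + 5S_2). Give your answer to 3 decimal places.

17.760

V(4S_1 + 5S_2) = (4)²·V(S_1) + (5)²·V(S_2) + 2·(4)·(5)·Cov(S_1,S_2)
= 16·0.36 + 25·0.88 + 40·-0.25 = 17.76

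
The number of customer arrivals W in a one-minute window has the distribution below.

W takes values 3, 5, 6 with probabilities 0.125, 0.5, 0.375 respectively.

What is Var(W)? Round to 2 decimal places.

0.86

E[W] = (3)(0.125) + (5)(0.5) + (6)(0.375) = 5.125
E[W²] = (3)²(0.125) + (5)²(0.5) + (6)²(0.375) = 27.125
Var(W) = E[W²] − (E[W])² = 27.125 − (5.125)² = 0.859375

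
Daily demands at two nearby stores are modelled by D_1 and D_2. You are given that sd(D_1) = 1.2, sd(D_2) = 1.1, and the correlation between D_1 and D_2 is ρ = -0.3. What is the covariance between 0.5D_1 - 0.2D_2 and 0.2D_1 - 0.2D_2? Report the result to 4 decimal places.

0.2478

V(D_1) = (1.2)² = 1.44;  V(D_2) = (1.1)² = 1.21
Cov(D_1,D_2) = ρ·sd(D_1)·sd(D_2) = -0.3·1.2·1.1 = -0.396
Cov(0.5D_1 - 0.2D_2, 0.2D_1 - 0.2D_2) = (0.5)(0.2)V(D_1) + (-0.2)(-0.2)V(D_2) + [(0.5)(-0.2) + (-0.2)(0.2)]Cov(D_1,D_2)
= 0.1·1.44 + 0.04·1.21 + -0.14·-0.396 = 0.24784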